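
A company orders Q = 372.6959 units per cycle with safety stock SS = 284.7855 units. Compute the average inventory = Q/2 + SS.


Q/2 = 186.3479
Avg = 186.3479 + 284.7855 = 471.1335

471.1335 units


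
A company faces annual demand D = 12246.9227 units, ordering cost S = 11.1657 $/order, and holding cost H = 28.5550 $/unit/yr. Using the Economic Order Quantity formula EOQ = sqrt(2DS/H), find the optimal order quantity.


2*D*S = 2 * 12246.9227 * 11.1657 = 273490.9296
2*D*S/H = 9577.6897
EOQ = sqrt(9577.6897) = 97.8657

97.8657 units


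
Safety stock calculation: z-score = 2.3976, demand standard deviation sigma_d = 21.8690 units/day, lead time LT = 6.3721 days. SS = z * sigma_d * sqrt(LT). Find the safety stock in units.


sqrt(LT) = sqrt(6.3721) = 2.5243
SS = 2.3976 * 21.8690 * 2.5243 = 132.3570

132.3570 units


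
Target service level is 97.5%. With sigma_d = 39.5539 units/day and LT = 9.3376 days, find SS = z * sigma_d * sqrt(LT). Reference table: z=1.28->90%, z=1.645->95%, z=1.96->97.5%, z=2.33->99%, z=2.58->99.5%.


From the table, SL = 97.5% corresponds to z = 1.96
sqrt(LT) = sqrt(9.3376) = 3.0557
SS = 1.96 * 39.5539 * 3.0557 = 236.8989

236.8989 units


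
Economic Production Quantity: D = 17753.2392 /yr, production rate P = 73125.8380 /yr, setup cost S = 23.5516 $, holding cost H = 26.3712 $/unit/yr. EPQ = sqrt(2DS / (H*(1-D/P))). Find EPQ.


1 - D/P = 1 - 0.2428 = 0.7572
H*(1-D/P) = 19.9689
2DS = 836234.3767
EPQ = sqrt(41876.8565) = 204.6384

204.6384 units


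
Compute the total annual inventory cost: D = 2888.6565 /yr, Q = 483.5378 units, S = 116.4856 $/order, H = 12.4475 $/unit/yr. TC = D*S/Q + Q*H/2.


Ordering cost = D*S/Q = 695.8854
Holding cost = Q*H/2 = 3009.4184
TC = 695.8854 + 3009.4184 = 3705.3038

3705.3038 $/yr


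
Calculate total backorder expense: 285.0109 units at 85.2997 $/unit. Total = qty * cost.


Total = 285.0109 * 85.2997 = 24311.3443

24311.3443 $


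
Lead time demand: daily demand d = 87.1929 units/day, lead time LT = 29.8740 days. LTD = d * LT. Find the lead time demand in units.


LTD = 87.1929 * 29.8740 = 2604.8007

2604.8007 units


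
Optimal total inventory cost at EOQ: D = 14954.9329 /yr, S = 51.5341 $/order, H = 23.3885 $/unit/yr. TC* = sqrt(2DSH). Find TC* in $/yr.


2*D*S*H = 36050519.7067
TC* = sqrt(36050519.7067) = 6004.2085

6004.2085 $/yr


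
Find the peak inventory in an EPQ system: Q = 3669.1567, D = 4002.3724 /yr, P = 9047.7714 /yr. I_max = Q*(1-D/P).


D/P = 0.4424
1 - D/P = 0.5576
I_max = 3669.1567 * 0.5576 = 2046.0684

2046.0684 units


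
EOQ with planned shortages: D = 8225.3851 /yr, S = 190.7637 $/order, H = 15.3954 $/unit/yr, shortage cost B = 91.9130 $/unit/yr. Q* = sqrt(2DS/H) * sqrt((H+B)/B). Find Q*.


sqrt(2DS/H) = 451.4873
sqrt((H+B)/B) = 1.0805
Q* = 451.4873 * 1.0805 = 487.8360

487.8360 units


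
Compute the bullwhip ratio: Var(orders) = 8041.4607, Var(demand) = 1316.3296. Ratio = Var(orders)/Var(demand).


BW = 8041.4607 / 1316.3296 = 6.1090

6.1090


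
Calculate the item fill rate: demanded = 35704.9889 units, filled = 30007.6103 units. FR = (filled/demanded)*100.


FR = 30007.6103 / 35704.9889 * 100 = 84.0432

84.0432%


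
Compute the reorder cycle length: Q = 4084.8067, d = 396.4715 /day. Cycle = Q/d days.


Cycle = 4084.8067 / 396.4715 = 10.3029

10.3029 days


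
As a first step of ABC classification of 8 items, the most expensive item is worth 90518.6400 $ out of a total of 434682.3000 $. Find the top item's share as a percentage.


Top item = 90518.6400
Total = 434682.3000
Percentage = 90518.6400 / 434682.3000 * 100 = 20.8241

20.8241%


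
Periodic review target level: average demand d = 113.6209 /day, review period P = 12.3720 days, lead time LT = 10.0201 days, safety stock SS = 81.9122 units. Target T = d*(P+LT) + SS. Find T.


P + LT = 22.3921
d*(P+LT) = 113.6209 * 22.3921 = 2544.2106
T = 2544.2106 + 81.9122 = 2626.1228

2626.1228 units


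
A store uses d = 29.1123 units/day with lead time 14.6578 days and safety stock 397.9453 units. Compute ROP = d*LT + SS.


d*LT = 29.1123 * 14.6578 = 426.7223
ROP = 426.7223 + 397.9453 = 824.6676

824.6676 units


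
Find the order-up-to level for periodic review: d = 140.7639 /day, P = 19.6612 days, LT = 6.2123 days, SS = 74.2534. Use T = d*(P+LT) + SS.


P + LT = 25.8735
d*(P+LT) = 140.7639 * 25.8735 = 3642.0548
T = 3642.0548 + 74.2534 = 3716.3082

3716.3082 units


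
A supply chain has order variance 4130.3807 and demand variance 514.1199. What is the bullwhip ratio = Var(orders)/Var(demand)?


BW = 4130.3807 / 514.1199 = 8.0339

8.0339


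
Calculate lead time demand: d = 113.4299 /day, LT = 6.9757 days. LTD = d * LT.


LTD = 113.4299 * 6.9757 = 791.2530

791.2530 units


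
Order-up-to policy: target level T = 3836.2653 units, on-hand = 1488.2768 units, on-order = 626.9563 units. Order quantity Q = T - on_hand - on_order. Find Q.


Inventory position = OH + OO = 1488.2768 + 626.9563 = 2115.2331
Q = 3836.2653 - 2115.2331 = 1721.0322

1721.0322 units


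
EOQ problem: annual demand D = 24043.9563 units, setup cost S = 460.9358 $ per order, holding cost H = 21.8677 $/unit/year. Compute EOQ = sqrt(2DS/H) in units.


2*D*S = 2 * 24043.9563 * 460.9358 = 22165440.4646
2*D*S/H = 1013615.5364
EOQ = sqrt(1013615.5364) = 1006.7848

1006.7848 units


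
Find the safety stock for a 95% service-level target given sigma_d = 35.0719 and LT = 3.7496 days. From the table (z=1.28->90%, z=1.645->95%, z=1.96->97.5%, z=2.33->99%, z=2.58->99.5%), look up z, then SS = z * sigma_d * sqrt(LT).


From the table, SL = 95% corresponds to z = 1.645
sqrt(LT) = sqrt(3.7496) = 1.9364
SS = 1.645 * 35.0719 * 1.9364 = 111.7166

111.7166 units


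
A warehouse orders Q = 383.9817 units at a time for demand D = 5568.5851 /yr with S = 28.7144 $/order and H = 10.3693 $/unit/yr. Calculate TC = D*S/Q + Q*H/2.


Ordering cost = D*S/Q = 416.4224
Holding cost = Q*H/2 = 1990.8107
TC = 416.4224 + 1990.8107 = 2407.2331

2407.2331 $/yr


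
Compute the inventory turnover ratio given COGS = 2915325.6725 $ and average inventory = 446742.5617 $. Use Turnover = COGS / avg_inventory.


Turnover = 2915325.6725 / 446742.5617 = 6.5257

6.5257


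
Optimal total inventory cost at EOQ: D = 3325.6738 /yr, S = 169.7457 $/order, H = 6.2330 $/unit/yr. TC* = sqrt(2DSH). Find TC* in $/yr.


2*D*S*H = 7037291.6993
TC* = sqrt(7037291.6993) = 2652.7894

2652.7894 $/yr


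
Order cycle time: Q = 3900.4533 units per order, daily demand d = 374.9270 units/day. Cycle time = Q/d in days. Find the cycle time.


Cycle = 3900.4533 / 374.9270 = 10.4032

10.4032 days


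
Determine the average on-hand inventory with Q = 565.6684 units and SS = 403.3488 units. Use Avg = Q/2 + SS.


Q/2 = 282.8342
Avg = 282.8342 + 403.3488 = 686.1830

686.1830 units


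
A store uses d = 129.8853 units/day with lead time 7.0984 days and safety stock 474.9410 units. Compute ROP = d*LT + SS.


d*LT = 129.8853 * 7.0984 = 921.9778
ROP = 921.9778 + 474.9410 = 1396.9188

1396.9188 units


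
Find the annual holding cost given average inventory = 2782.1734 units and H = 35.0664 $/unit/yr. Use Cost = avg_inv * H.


Cost = 2782.1734 * 35.0664 = 97560.8053

97560.8053 $/yr


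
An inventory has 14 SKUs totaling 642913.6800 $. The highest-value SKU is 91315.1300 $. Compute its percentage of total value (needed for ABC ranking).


Top item = 91315.1300
Total = 642913.6800
Percentage = 91315.1300 / 642913.6800 * 100 = 14.2033

14.2033%


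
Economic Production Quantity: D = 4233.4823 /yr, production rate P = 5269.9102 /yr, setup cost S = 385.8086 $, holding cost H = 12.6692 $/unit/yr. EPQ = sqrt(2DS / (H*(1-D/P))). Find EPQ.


1 - D/P = 1 - 0.8033 = 0.1967
H*(1-D/P) = 2.4916
2DS = 3266627.7586
EPQ = sqrt(1311035.8741) = 1145.0047

1145.0047 units


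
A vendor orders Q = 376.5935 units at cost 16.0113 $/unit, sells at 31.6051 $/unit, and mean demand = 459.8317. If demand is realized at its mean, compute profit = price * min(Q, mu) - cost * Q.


Sales at mu = min(376.5935, 459.8317) = 376.5935
Revenue = 31.6051 * 376.5935 = 11902.2752
Total cost = 16.0113 * 376.5935 = 6029.7515
Profit = 11902.2752 - 6029.7515 = 5872.5237

5872.5237 $


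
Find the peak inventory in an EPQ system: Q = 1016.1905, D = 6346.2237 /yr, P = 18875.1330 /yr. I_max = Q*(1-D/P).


D/P = 0.3362
1 - D/P = 0.6638
I_max = 1016.1905 * 0.6638 = 674.5255

674.5255 units


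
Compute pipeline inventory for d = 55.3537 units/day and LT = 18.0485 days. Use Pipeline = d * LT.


Pipeline = 55.3537 * 18.0485 = 999.0513

999.0513 units


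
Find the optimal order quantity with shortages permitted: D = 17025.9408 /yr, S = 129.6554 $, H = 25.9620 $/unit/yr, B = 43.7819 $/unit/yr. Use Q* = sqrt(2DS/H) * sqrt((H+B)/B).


sqrt(2DS/H) = 412.3792
sqrt((H+B)/B) = 1.2621
Q* = 412.3792 * 1.2621 = 520.4783

520.4783 units


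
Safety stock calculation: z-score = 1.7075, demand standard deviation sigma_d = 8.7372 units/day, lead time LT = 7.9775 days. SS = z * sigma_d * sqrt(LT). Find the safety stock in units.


sqrt(LT) = sqrt(7.9775) = 2.8244
SS = 1.7075 * 8.7372 * 2.8244 = 42.1373

42.1373 units


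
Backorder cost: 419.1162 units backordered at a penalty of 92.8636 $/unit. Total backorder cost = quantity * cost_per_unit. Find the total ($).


Total = 419.1162 * 92.8636 = 38920.6392

38920.6392 $


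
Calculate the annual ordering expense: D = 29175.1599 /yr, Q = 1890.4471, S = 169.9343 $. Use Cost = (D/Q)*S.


Number of orders = D/Q = 15.4329
Cost = 15.4329 * 169.9343 = 2622.5861

2622.5861 $/yr


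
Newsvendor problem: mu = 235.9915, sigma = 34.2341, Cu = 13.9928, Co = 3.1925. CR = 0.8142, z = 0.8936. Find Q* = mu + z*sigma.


CR = Cu/(Cu+Co) = 13.9928/(13.9928+3.1925) = 0.8142
z = 0.8936
Q* = 235.9915 + 0.8936 * 34.2341 = 266.5831

266.5831 units


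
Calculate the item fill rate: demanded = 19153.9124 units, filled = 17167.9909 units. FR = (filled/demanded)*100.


FR = 17167.9909 / 19153.9124 * 100 = 89.6318

89.6318%


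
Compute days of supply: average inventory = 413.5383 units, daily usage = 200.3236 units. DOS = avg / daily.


DOS = 413.5383 / 200.3236 = 2.0644

2.0644 days


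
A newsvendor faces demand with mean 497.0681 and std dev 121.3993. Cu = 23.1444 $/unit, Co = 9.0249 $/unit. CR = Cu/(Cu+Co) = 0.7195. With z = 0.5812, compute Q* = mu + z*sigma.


CR = Cu/(Cu+Co) = 23.1444/(23.1444+9.0249) = 0.7195
z = 0.5812
Q* = 497.0681 + 0.5812 * 121.3993 = 567.6254

567.6254 units


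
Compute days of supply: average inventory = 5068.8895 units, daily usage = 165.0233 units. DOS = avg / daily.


DOS = 5068.8895 / 165.0233 = 30.7162

30.7162 days


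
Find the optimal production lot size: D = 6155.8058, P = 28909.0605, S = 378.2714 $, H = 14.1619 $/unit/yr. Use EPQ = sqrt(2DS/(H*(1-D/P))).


1 - D/P = 1 - 0.2129 = 0.7871
H*(1-D/P) = 11.1463
2DS = 4657130.5562
EPQ = sqrt(417818.1860) = 646.3886

646.3886 units


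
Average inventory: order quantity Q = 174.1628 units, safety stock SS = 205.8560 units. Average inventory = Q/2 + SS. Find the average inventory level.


Q/2 = 87.0814
Avg = 87.0814 + 205.8560 = 292.9374

292.9374 units


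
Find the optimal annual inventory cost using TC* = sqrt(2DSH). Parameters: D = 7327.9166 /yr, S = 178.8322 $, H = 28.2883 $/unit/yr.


2*D*S*H = 74141792.5616
TC* = sqrt(74141792.5616) = 8610.5628

8610.5628 $/yr


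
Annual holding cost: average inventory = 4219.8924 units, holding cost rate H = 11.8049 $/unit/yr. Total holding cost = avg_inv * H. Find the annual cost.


Cost = 4219.8924 * 11.8049 = 49815.4078

49815.4078 $/yr


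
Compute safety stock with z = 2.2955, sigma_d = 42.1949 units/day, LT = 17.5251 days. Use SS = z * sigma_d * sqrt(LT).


sqrt(LT) = sqrt(17.5251) = 4.1863
SS = 2.2955 * 42.1949 * 4.1863 = 405.4782

405.4782 units


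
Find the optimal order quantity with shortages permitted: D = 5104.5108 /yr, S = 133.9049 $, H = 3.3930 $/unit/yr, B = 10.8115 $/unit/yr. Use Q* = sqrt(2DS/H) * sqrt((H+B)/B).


sqrt(2DS/H) = 634.7437
sqrt((H+B)/B) = 1.1462
Q* = 634.7437 * 1.1462 = 727.5592

727.5592 units


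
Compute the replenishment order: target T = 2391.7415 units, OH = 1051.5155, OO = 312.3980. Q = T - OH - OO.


Inventory position = OH + OO = 1051.5155 + 312.3980 = 1363.9135
Q = 2391.7415 - 1363.9135 = 1027.8280

1027.8280 units


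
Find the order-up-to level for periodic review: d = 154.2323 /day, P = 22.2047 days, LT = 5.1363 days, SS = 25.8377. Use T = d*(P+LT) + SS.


P + LT = 27.3410
d*(P+LT) = 154.2323 * 27.3410 = 4216.8653
T = 4216.8653 + 25.8377 = 4242.7030

4242.7030 units


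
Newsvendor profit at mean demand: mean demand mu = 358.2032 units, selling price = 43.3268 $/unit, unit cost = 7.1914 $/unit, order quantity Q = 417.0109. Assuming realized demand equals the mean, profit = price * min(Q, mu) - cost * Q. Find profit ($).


Sales at mu = min(417.0109, 358.2032) = 358.2032
Revenue = 43.3268 * 358.2032 = 15519.7984
Total cost = 7.1914 * 417.0109 = 2998.8922
Profit = 15519.7984 - 2998.8922 = 12520.9062

12520.9062 $


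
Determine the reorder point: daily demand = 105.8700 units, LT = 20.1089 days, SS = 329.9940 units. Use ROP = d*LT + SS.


d*LT = 105.8700 * 20.1089 = 2128.9292
ROP = 2128.9292 + 329.9940 = 2458.9232

2458.9232 units


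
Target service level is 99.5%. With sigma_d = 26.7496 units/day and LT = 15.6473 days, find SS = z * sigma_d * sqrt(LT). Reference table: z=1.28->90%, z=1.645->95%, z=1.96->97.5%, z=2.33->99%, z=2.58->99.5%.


From the table, SL = 99.5% corresponds to z = 2.58
sqrt(LT) = sqrt(15.6473) = 3.9557
SS = 2.58 * 26.7496 * 3.9557 = 272.9963

272.9963 units


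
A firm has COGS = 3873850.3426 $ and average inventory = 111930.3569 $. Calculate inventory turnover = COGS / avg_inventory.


Turnover = 3873850.3426 / 111930.3569 = 34.6095

34.6095


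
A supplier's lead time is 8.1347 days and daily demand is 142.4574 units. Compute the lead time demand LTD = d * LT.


LTD = 142.4574 * 8.1347 = 1158.8482

1158.8482 units


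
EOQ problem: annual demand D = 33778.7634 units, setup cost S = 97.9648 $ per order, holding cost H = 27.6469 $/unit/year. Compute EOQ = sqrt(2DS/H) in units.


2*D*S = 2 * 33778.7634 * 97.9648 = 6618259.6015
2*D*S/H = 239385.2331
EOQ = sqrt(239385.2331) = 489.2701

489.2701 units


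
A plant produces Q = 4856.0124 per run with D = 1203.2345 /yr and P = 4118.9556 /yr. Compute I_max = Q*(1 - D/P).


D/P = 0.2921
1 - D/P = 0.7079
I_max = 4856.0124 * 0.7079 = 3437.4679

3437.4679 units


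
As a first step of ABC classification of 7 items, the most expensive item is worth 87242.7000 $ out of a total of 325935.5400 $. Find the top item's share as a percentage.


Top item = 87242.7000
Total = 325935.5400
Percentage = 87242.7000 / 325935.5400 * 100 = 26.7669

26.7669%


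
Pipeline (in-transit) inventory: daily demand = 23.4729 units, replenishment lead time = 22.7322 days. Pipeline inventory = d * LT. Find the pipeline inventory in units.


Pipeline = 23.4729 * 22.7322 = 533.5907

533.5907 units


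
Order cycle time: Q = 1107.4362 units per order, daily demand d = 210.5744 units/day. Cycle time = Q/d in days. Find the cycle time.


Cycle = 1107.4362 / 210.5744 = 5.2591

5.2591 days


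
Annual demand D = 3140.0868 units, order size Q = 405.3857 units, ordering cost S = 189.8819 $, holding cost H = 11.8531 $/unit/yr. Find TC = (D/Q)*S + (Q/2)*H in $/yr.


Ordering cost = D*S/Q = 1470.8108
Holding cost = Q*H/2 = 2402.5386
TC = 1470.8108 + 2402.5386 = 3873.3494

3873.3494 $/yr


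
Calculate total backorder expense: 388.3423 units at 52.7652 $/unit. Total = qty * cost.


Total = 388.3423 * 52.7652 = 20490.9591

20490.9591 $


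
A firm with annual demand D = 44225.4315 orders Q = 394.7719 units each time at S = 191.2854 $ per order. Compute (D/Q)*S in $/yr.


Number of orders = D/Q = 112.0278
Cost = 112.0278 * 191.2854 = 21429.2845

21429.2845 $/yr


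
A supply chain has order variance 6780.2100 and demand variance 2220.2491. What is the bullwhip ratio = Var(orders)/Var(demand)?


BW = 6780.2100 / 2220.2491 = 3.0538

3.0538


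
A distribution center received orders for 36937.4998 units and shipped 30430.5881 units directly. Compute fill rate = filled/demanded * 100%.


FR = 30430.5881 / 36937.4998 * 100 = 82.3840

82.3840%


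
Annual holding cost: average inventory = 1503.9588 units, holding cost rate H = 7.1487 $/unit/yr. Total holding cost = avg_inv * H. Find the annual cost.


Cost = 1503.9588 * 7.1487 = 10751.3503

10751.3503 $/yr


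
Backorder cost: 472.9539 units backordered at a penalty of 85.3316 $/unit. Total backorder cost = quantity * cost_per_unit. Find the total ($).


Total = 472.9539 * 85.3316 = 40357.9130

40357.9130 $


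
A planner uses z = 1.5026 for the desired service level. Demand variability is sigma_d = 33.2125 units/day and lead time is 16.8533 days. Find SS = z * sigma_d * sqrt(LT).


sqrt(LT) = sqrt(16.8533) = 4.1053
SS = 1.5026 * 33.2125 * 4.1053 = 204.8743

204.8743 units


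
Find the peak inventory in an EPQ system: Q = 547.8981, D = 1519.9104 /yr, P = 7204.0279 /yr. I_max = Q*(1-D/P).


D/P = 0.2110
1 - D/P = 0.7890
I_max = 547.8981 * 0.7890 = 432.3022

432.3022 units


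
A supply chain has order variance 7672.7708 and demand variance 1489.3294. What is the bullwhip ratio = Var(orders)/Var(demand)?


BW = 7672.7708 / 1489.3294 = 5.1518

5.1518


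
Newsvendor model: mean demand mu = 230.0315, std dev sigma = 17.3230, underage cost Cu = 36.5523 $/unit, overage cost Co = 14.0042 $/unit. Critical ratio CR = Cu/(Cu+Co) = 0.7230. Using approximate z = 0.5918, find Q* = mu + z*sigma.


CR = Cu/(Cu+Co) = 36.5523/(36.5523+14.0042) = 0.7230
z = 0.5918
Q* = 230.0315 + 0.5918 * 17.3230 = 240.2833

240.2833 units


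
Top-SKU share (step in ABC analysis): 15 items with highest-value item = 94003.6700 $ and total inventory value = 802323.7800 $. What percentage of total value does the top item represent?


Top item = 94003.6700
Total = 802323.7800
Percentage = 94003.6700 / 802323.7800 * 100 = 11.7164

11.7164%


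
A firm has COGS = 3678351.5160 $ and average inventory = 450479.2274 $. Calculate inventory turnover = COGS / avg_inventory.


Turnover = 3678351.5160 / 450479.2274 = 8.1654

8.1654


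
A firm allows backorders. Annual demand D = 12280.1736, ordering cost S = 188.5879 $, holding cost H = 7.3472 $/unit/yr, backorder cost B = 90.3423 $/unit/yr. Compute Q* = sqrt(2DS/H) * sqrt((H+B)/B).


sqrt(2DS/H) = 793.9867
sqrt((H+B)/B) = 1.0399
Q* = 793.9867 * 1.0399 = 825.6417

825.6417 units


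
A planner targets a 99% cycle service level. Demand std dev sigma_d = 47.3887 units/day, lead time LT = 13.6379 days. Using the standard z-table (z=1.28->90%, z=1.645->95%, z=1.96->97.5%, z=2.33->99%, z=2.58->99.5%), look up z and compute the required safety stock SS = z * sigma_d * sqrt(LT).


From the table, SL = 99% corresponds to z = 2.33
sqrt(LT) = sqrt(13.6379) = 3.6930
SS = 2.33 * 47.3887 * 3.6930 = 407.7599

407.7599 units


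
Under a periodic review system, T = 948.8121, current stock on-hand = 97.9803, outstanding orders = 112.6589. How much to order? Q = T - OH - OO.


Inventory position = OH + OO = 97.9803 + 112.6589 = 210.6392
Q = 948.8121 - 210.6392 = 738.1729

738.1729 units


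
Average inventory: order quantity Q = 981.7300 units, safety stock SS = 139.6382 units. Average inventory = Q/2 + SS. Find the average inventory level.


Q/2 = 490.8650
Avg = 490.8650 + 139.6382 = 630.5032

630.5032 units


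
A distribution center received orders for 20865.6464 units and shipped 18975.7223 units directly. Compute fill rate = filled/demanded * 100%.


FR = 18975.7223 / 20865.6464 * 100 = 90.9424

90.9424%


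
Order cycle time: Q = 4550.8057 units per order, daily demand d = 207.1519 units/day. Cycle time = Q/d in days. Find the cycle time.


Cycle = 4550.8057 / 207.1519 = 21.9684

21.9684 days


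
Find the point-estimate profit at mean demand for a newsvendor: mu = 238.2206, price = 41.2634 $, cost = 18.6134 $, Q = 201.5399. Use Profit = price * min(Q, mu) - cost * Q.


Sales at mu = min(201.5399, 238.2206) = 201.5399
Revenue = 41.2634 * 201.5399 = 8316.2215
Total cost = 18.6134 * 201.5399 = 3751.3428
Profit = 8316.2215 - 3751.3428 = 4564.8787

4564.8787 $


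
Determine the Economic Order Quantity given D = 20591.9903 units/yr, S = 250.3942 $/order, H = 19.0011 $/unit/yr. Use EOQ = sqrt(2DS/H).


2*D*S = 2 * 20591.9903 * 250.3942 = 10312229.8752
2*D*S/H = 542717.5203
EOQ = sqrt(542717.5203) = 736.6936

736.6936 units


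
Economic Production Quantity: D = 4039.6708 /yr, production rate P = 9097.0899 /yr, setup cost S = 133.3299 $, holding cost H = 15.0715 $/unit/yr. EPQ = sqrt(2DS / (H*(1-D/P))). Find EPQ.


1 - D/P = 1 - 0.4441 = 0.5559
H*(1-D/P) = 8.3788
2DS = 1077217.8076
EPQ = sqrt(128564.3589) = 358.5587

358.5587 units


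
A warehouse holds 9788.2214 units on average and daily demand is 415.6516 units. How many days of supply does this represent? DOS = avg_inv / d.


DOS = 9788.2214 / 415.6516 = 23.5491

23.5491 days


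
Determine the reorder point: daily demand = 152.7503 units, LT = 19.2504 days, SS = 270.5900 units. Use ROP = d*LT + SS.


d*LT = 152.7503 * 19.2504 = 2940.5044
ROP = 2940.5044 + 270.5900 = 3211.0944

3211.0944 units


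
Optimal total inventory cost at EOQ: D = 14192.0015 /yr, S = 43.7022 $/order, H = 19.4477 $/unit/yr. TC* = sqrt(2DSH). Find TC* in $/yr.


2*D*S*H = 24123770.6416
TC* = sqrt(24123770.6416) = 4911.5955

4911.5955 $/yr


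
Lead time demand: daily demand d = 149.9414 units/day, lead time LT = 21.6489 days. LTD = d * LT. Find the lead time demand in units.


LTD = 149.9414 * 21.6489 = 3246.0664

3246.0664 units


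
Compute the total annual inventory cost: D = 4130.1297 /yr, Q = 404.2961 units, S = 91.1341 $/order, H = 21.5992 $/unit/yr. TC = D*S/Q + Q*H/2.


Ordering cost = D*S/Q = 930.9901
Holding cost = Q*H/2 = 4366.2362
TC = 930.9901 + 4366.2362 = 5297.2262

5297.2262 $/yr


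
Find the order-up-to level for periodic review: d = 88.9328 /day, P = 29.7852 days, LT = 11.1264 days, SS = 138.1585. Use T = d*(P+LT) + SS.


P + LT = 40.9116
d*(P+LT) = 88.9328 * 40.9116 = 3638.3831
T = 3638.3831 + 138.1585 = 3776.5416

3776.5416 units


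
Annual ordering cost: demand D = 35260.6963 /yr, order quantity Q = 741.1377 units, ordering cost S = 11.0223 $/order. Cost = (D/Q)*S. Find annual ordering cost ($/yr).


Number of orders = D/Q = 47.5764
Cost = 47.5764 * 11.0223 = 524.4018

524.4018 $/yr


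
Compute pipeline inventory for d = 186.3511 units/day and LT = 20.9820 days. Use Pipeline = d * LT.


Pipeline = 186.3511 * 20.9820 = 3910.0188

3910.0188 units


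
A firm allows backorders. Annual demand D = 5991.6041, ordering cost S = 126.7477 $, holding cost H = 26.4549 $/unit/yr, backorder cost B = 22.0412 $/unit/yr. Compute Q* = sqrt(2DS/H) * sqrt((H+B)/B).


sqrt(2DS/H) = 239.6092
sqrt((H+B)/B) = 1.4833
Q* = 239.6092 * 1.4833 = 355.4179

355.4179 units


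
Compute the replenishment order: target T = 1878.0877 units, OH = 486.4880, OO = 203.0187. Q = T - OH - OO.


Inventory position = OH + OO = 486.4880 + 203.0187 = 689.5067
Q = 1878.0877 - 689.5067 = 1188.5810

1188.5810 units


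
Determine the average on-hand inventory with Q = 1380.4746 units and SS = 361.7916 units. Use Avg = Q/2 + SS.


Q/2 = 690.2373
Avg = 690.2373 + 361.7916 = 1052.0289

1052.0289 units


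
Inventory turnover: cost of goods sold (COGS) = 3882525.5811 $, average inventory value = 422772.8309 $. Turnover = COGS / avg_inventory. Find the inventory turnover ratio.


Turnover = 3882525.5811 / 422772.8309 = 9.1835

9.1835


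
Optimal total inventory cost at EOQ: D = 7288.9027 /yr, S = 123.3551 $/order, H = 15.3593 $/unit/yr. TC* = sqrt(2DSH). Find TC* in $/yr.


2*D*S*H = 27619809.6623
TC* = sqrt(27619809.6623) = 5255.4552

5255.4552 $/yr


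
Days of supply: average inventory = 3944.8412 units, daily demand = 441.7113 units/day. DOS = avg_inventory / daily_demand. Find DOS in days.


DOS = 3944.8412 / 441.7113 = 8.9308

8.9308 days


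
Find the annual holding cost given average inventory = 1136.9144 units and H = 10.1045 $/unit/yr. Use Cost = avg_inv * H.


Cost = 1136.9144 * 10.1045 = 11487.9516

11487.9516 $/yr


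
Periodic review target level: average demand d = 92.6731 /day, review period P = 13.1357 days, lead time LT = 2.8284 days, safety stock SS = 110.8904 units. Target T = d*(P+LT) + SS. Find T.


P + LT = 15.9641
d*(P+LT) = 92.6731 * 15.9641 = 1479.4426
T = 1479.4426 + 110.8904 = 1590.3330

1590.3330 units


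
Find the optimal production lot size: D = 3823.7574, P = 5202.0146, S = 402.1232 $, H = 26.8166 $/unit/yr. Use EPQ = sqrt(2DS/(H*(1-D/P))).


1 - D/P = 1 - 0.7351 = 0.2649
H*(1-D/P) = 7.1050
2DS = 3075243.1234
EPQ = sqrt(432829.6853) = 657.8979

657.8979 units


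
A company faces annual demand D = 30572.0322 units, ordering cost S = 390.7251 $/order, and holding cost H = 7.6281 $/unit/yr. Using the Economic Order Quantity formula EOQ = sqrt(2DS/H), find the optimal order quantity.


2*D*S = 2 * 30572.0322 * 390.7251 = 23890520.6771
2*D*S/H = 3131909.7386
EOQ = sqrt(3131909.7386) = 1769.7202

1769.7202 units


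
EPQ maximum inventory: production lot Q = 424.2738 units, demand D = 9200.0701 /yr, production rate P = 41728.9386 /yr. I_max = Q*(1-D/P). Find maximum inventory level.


D/P = 0.2205
1 - D/P = 0.7795
I_max = 424.2738 * 0.7795 = 330.7332

330.7332 units


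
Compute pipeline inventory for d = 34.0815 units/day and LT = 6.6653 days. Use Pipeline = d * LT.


Pipeline = 34.0815 * 6.6653 = 227.1634

227.1634 units


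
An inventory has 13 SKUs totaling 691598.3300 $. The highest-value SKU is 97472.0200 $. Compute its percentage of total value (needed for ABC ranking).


Top item = 97472.0200
Total = 691598.3300
Percentage = 97472.0200 / 691598.3300 * 100 = 14.0937

14.0937%


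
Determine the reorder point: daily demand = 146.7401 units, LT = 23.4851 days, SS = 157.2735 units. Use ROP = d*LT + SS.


d*LT = 146.7401 * 23.4851 = 3446.2059
ROP = 3446.2059 + 157.2735 = 3603.4794

3603.4794 units


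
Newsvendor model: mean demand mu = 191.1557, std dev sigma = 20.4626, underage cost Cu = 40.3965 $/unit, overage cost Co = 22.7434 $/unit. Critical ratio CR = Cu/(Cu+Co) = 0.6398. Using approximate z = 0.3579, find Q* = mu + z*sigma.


CR = Cu/(Cu+Co) = 40.3965/(40.3965+22.7434) = 0.6398
z = 0.3579
Q* = 191.1557 + 0.3579 * 20.4626 = 198.4793

198.4793 units


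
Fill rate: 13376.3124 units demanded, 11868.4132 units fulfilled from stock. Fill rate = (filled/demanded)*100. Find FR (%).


FR = 11868.4132 / 13376.3124 * 100 = 88.7271

88.7271%


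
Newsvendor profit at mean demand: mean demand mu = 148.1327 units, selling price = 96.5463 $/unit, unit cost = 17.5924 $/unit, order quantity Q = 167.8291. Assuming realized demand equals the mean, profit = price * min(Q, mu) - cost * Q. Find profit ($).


Sales at mu = min(167.8291, 148.1327) = 148.1327
Revenue = 96.5463 * 148.1327 = 14301.6641
Total cost = 17.5924 * 167.8291 = 2952.5167
Profit = 14301.6641 - 2952.5167 = 11349.1474

11349.1474 $


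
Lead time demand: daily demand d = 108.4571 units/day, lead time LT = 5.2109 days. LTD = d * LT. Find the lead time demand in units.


LTD = 108.4571 * 5.2109 = 565.1591

565.1591 units


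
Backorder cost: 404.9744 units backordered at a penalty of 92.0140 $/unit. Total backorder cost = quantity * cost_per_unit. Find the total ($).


Total = 404.9744 * 92.0140 = 37263.3144

37263.3144 $


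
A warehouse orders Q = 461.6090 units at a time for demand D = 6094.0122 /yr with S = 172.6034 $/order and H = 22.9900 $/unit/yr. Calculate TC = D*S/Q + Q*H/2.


Ordering cost = D*S/Q = 2278.6541
Holding cost = Q*H/2 = 5306.1955
TC = 2278.6541 + 5306.1955 = 7584.8495

7584.8495 $/yr


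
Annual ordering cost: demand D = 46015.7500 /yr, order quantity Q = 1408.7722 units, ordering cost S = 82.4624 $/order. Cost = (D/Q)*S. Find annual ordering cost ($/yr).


Number of orders = D/Q = 32.6637
Cost = 32.6637 * 82.4624 = 2693.5293

2693.5293 $/yr


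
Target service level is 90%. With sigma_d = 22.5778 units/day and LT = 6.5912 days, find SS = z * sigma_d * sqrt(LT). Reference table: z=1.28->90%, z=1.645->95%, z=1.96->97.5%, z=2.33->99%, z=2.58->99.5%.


From the table, SL = 90% corresponds to z = 1.28
sqrt(LT) = sqrt(6.5912) = 2.5673
SS = 1.28 * 22.5778 * 2.5673 = 74.1949

74.1949 units


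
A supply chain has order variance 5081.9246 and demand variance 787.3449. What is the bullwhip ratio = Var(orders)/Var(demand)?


BW = 5081.9246 / 787.3449 = 6.4545

6.4545


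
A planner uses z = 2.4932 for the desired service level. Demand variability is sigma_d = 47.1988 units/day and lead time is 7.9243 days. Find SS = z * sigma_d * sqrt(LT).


sqrt(LT) = sqrt(7.9243) = 2.8150
SS = 2.4932 * 47.1988 * 2.8150 = 331.2596

331.2596 units


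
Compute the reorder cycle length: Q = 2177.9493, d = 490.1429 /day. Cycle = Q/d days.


Cycle = 2177.9493 / 490.1429 = 4.4435

4.4435 days


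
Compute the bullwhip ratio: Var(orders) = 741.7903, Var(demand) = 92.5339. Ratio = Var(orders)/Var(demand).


BW = 741.7903 / 92.5339 = 8.0164

8.0164


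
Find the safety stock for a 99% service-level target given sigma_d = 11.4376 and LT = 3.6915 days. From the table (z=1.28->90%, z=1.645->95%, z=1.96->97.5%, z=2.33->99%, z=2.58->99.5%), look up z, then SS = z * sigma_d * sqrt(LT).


From the table, SL = 99% corresponds to z = 2.33
sqrt(LT) = sqrt(3.6915) = 1.9213
SS = 2.33 * 11.4376 * 1.9213 = 51.2026

51.2026 units


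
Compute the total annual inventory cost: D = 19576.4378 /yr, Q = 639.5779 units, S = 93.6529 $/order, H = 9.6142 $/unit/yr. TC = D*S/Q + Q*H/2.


Ordering cost = D*S/Q = 2866.5627
Holding cost = Q*H/2 = 3074.5149
TC = 2866.5627 + 3074.5149 = 5941.0777

5941.0777 $/yr


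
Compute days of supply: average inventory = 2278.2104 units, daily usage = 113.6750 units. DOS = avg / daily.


DOS = 2278.2104 / 113.6750 = 20.0414

20.0414 days


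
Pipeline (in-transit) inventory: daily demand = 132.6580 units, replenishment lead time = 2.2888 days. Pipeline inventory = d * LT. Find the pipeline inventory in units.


Pipeline = 132.6580 * 2.2888 = 303.6276

303.6276 units


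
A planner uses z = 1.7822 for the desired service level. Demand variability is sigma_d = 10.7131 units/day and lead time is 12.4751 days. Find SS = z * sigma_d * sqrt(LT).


sqrt(LT) = sqrt(12.4751) = 3.5320
SS = 1.7822 * 10.7131 * 3.5320 = 67.4363

67.4363 units


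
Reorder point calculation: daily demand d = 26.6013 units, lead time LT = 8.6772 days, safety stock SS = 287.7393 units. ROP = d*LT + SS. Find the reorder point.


d*LT = 26.6013 * 8.6772 = 230.8248
ROP = 230.8248 + 287.7393 = 518.5641

518.5641 units


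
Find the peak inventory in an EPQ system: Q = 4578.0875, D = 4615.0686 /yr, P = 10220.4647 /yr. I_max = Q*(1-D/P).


D/P = 0.4516
1 - D/P = 0.5484
I_max = 4578.0875 * 0.5484 = 2510.8441

2510.8441 units


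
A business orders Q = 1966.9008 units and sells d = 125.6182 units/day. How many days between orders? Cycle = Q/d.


Cycle = 1966.9008 / 125.6182 = 15.6578

15.6578 days


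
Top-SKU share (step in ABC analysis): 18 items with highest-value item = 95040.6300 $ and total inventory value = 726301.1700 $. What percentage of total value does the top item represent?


Top item = 95040.6300
Total = 726301.1700
Percentage = 95040.6300 / 726301.1700 * 100 = 13.0856

13.0856%


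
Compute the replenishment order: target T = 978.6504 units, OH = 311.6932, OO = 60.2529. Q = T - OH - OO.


Inventory position = OH + OO = 311.6932 + 60.2529 = 371.9461
Q = 978.6504 - 371.9461 = 606.7043

606.7043 units


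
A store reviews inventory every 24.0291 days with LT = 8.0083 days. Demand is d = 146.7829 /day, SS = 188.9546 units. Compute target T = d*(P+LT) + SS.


P + LT = 32.0374
d*(P+LT) = 146.7829 * 32.0374 = 4702.5425
T = 4702.5425 + 188.9546 = 4891.4971

4891.4971 units


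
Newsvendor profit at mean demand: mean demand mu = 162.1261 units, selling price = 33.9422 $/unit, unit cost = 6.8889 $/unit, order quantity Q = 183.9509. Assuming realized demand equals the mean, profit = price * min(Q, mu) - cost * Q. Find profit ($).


Sales at mu = min(183.9509, 162.1261) = 162.1261
Revenue = 33.9422 * 162.1261 = 5502.9165
Total cost = 6.8889 * 183.9509 = 1267.2194
Profit = 5502.9165 - 1267.2194 = 4235.6972

4235.6972 $


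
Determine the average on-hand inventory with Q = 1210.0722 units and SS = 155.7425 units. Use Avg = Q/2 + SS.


Q/2 = 605.0361
Avg = 605.0361 + 155.7425 = 760.7786

760.7786 units


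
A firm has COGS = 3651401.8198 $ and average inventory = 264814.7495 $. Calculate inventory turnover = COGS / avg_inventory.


Turnover = 3651401.8198 / 264814.7495 = 13.7885

13.7885


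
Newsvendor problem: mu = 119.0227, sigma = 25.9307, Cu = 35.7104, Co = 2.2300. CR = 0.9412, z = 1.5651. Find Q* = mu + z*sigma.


CR = Cu/(Cu+Co) = 35.7104/(35.7104+2.2300) = 0.9412
z = 1.5651
Q* = 119.0227 + 1.5651 * 25.9307 = 159.6068

159.6068 units


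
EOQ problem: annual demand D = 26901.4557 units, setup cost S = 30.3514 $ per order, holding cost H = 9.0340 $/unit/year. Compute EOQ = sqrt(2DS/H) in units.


2*D*S = 2 * 26901.4557 * 30.3514 = 1632993.6851
2*D*S/H = 180760.8684
EOQ = sqrt(180760.8684) = 425.1598

425.1598 units


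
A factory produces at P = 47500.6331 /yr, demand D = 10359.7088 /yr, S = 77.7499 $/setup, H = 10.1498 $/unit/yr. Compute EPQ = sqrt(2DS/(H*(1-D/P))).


1 - D/P = 1 - 0.2181 = 0.7819
H*(1-D/P) = 7.9362
2DS = 1610932.6465
EPQ = sqrt(202986.2352) = 450.5399

450.5399 units


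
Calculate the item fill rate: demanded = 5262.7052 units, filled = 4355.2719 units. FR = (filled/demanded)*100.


FR = 4355.2719 / 5262.7052 * 100 = 82.7573

82.7573%


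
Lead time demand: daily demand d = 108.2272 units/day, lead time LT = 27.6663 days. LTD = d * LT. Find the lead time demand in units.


LTD = 108.2272 * 27.6663 = 2994.2462

2994.2462 units


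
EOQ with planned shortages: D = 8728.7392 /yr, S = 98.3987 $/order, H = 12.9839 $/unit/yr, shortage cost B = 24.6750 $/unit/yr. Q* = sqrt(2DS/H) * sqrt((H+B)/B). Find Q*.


sqrt(2DS/H) = 363.7331
sqrt((H+B)/B) = 1.2354
Q* = 363.7331 * 1.2354 = 449.3535

449.3535 units


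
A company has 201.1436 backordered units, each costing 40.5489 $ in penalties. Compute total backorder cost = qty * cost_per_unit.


Total = 201.1436 * 40.5489 = 8156.1517

8156.1517 $


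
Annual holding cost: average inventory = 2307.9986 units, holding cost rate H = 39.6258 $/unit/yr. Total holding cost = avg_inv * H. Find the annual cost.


Cost = 2307.9986 * 39.6258 = 91456.2909

91456.2909 $/yr


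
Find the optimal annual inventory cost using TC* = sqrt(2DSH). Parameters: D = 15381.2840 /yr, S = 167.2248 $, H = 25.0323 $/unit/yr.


2*D*S*H = 128772766.7684
TC* = sqrt(128772766.7684) = 11347.8089

11347.8089 $/yr


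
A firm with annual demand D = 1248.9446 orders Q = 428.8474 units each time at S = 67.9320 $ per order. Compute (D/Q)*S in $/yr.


Number of orders = D/Q = 2.9123
Cost = 2.9123 * 67.9320 = 197.8403

197.8403 $/yr


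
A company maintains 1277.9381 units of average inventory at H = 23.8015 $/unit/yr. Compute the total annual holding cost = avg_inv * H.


Cost = 1277.9381 * 23.8015 = 30416.8437

30416.8437 $/yr


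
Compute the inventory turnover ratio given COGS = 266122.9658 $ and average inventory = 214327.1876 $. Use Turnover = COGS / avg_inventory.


Turnover = 266122.9658 / 214327.1876 = 1.2417

1.2417


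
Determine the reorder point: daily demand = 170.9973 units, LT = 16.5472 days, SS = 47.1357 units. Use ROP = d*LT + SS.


d*LT = 170.9973 * 16.5472 = 2829.5265
ROP = 2829.5265 + 47.1357 = 2876.6622

2876.6622 units


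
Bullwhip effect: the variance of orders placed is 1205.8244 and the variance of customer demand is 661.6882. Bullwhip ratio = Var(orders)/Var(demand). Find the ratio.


BW = 1205.8244 / 661.6882 = 1.8223

1.8223


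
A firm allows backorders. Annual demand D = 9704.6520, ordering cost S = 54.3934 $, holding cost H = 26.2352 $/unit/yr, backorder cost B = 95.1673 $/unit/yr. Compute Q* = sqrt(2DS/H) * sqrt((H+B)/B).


sqrt(2DS/H) = 200.6023
sqrt((H+B)/B) = 1.1295
Q* = 200.6023 * 1.1295 = 226.5718

226.5718 units


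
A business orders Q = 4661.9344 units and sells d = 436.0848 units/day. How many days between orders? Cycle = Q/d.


Cycle = 4661.9344 / 436.0848 = 10.6904

10.6904 days


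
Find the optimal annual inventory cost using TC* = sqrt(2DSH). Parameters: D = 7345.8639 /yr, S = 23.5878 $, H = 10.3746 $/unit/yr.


2*D*S*H = 3595271.3282
TC* = sqrt(3595271.3282) = 1896.1201

1896.1201 $/yr


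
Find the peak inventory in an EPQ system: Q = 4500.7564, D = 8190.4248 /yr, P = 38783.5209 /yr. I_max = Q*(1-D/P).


D/P = 0.2112
1 - D/P = 0.7888
I_max = 4500.7564 * 0.7888 = 3550.2726

3550.2726 units


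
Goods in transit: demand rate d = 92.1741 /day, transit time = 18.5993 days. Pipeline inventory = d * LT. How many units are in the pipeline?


Pipeline = 92.1741 * 18.5993 = 1714.3737

1714.3737 units


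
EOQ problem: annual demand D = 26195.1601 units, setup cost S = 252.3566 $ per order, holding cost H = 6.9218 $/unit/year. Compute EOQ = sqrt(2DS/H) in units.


2*D*S = 2 * 26195.1601 * 252.3566 = 13221043.0786
2*D*S/H = 1910058.5221
EOQ = sqrt(1910058.5221) = 1382.0487

1382.0487 units


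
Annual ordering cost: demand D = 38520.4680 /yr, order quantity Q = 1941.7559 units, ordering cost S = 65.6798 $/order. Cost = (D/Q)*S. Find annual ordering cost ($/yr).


Number of orders = D/Q = 19.8380
Cost = 19.8380 * 65.6798 = 1302.9530

1302.9530 $/yr


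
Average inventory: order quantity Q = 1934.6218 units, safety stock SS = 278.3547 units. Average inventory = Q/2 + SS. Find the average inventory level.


Q/2 = 967.3109
Avg = 967.3109 + 278.3547 = 1245.6656

1245.6656 units


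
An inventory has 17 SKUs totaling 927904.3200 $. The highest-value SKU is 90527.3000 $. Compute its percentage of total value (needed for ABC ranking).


Top item = 90527.3000
Total = 927904.3200
Percentage = 90527.3000 / 927904.3200 * 100 = 9.7561

9.7561%


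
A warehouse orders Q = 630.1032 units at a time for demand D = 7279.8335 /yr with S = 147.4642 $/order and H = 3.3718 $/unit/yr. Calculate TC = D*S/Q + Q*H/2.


Ordering cost = D*S/Q = 1703.7127
Holding cost = Q*H/2 = 1062.2910
TC = 1703.7127 + 1062.2910 = 2766.0037

2766.0037 $/yr


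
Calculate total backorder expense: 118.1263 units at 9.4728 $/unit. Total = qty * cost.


Total = 118.1263 * 9.4728 = 1118.9868

1118.9868 $


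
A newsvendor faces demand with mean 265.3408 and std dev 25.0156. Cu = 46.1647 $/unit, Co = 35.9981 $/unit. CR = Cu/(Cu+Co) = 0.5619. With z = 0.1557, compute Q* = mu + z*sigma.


CR = Cu/(Cu+Co) = 46.1647/(46.1647+35.9981) = 0.5619
z = 0.1557
Q* = 265.3408 + 0.1557 * 25.0156 = 269.2357

269.2357 units


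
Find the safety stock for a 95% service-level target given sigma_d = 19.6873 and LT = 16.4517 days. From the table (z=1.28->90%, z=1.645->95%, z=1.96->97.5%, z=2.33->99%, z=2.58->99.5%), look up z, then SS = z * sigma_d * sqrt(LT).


From the table, SL = 95% corresponds to z = 1.645
sqrt(LT) = sqrt(16.4517) = 4.0561
SS = 1.645 * 19.6873 * 4.0561 = 131.3583

131.3583 units


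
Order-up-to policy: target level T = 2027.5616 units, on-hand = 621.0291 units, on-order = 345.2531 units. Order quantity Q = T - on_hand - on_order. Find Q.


Inventory position = OH + OO = 621.0291 + 345.2531 = 966.2822
Q = 2027.5616 - 966.2822 = 1061.2794

1061.2794 units
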